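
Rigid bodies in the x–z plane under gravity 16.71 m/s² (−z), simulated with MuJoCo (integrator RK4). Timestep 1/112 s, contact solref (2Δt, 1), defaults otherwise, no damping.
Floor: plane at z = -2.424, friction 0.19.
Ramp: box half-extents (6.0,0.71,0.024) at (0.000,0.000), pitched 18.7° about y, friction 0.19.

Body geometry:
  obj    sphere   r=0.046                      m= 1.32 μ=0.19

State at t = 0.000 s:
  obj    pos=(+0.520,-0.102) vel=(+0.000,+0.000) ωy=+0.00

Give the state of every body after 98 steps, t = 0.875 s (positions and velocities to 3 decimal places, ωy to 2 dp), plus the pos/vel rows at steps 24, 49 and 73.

State at t = 0.875 s:
  obj    pos=(+1.908,-0.572) vel=(+3.172,-1.074) ωy=+72.76

Key-timestep trajectory:
   step    t(s)  obj.x    obj.z    obj.vx   obj.vz 
     24  0.2143   +0.603  -0.130  +0.777  -0.263
     49  0.4375   +0.867  -0.220  +1.586  -0.537
     73  0.6518   +1.290  -0.363  +2.363  -0.800


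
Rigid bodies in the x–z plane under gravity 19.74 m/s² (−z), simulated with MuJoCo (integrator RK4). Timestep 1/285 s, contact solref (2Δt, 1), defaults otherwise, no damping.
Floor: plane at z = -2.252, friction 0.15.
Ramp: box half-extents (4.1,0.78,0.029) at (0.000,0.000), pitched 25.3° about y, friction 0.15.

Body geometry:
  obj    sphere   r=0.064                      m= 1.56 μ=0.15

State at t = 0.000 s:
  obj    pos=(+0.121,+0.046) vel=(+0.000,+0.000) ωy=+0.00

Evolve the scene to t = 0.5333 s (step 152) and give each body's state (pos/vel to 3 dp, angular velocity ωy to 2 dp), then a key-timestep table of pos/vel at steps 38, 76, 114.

State at t = 0.5333 s:
  obj    pos=(+0.896,-0.321) vel=(+2.906,-1.374) ωy=+50.19

Key-timestep trajectory:
   step    t(s)  obj.x    obj.z    obj.vx   obj.vz 
     38  0.1333   +0.169  +0.023  +0.727  -0.344
     76  0.2667   +0.315  -0.046  +1.453  -0.687
    114  0.4000   +0.557  -0.160  +2.179  -1.030


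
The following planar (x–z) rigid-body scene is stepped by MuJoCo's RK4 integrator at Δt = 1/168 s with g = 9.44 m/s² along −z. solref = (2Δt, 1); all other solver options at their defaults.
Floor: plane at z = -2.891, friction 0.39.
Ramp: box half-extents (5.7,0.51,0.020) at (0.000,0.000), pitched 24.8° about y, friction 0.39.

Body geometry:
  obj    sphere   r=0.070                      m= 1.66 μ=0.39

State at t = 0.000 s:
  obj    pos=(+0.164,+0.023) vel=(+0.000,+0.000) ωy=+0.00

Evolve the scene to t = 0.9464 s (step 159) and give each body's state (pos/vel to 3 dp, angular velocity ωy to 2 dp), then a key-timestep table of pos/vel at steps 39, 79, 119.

State at t = 0.9464 s:
  obj    pos=(+1.314,-0.508) vel=(+2.430,-1.123) ωy=+38.23

Key-timestep trajectory:
   step    t(s)  obj.x    obj.z    obj.vx   obj.vz 
     39  0.2321   +0.233  -0.009  +0.596  -0.275
     79  0.4702   +0.448  -0.108  +1.207  -0.558
    119  0.7083   +0.808  -0.274  +1.819  -0.840


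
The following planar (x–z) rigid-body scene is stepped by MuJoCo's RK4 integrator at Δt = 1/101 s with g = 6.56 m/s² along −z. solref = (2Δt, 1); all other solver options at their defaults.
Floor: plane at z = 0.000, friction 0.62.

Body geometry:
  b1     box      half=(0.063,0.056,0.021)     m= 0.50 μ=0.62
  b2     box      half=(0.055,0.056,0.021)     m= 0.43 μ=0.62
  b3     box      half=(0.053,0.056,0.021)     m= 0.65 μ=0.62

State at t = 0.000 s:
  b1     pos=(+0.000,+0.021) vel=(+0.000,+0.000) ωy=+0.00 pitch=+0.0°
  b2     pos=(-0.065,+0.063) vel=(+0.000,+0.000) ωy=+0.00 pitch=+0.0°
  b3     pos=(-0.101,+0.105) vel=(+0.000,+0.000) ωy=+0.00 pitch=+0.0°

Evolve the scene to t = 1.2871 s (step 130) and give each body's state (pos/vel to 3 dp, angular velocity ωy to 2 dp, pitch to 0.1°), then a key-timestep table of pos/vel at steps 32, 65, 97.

State at t = 1.2871 s:
  b1     pos=(+0.001,+0.021) vel=(+0.001,+0.000) ωy=+0.00 pitch=+0.0°
  b2     pos=(-0.078,+0.055) vel=(+0.000,-0.001) ωy=+0.03 pitch=-47.6°
  b3     pos=(-0.137,+0.053) vel=(+0.000,+0.000) ωy=+0.01 pitch=-47.3°

Key-timestep trajectory:
   step    t(s)  b1.x    b1.z    b1.vx   b1.vz   b2.x    b2.z    b2.vx   b2.vz   b3.x    b3.z    b3.vx   b3.vz 
     32  0.3168   +0.000  +0.021  +0.000  +0.000   -0.091  +0.058  -0.045  +0.010   -0.145  +0.055  +0.004  +0.013
     65  0.6436   +0.001  +0.021  +0.001  +0.000   -0.078  +0.055  +0.002  +0.001   -0.137  +0.053  +0.004  -0.002
     97  0.9604   +0.001  +0.021  +0.001  +0.000   -0.078  +0.055  +0.000  -0.001   -0.137  +0.053  +0.000  +0.000


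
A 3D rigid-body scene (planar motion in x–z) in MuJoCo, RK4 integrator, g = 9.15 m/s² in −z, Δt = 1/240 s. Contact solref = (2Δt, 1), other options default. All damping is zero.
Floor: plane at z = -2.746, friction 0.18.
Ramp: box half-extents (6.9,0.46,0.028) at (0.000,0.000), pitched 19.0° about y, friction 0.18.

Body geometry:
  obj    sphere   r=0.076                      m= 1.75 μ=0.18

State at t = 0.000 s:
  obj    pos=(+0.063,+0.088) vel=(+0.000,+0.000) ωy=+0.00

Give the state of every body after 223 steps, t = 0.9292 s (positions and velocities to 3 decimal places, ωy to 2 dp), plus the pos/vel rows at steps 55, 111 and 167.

State at t = 0.9292 s:
  obj    pos=(+0.932,-0.211) vel=(+1.869,-0.644) ωy=+26.01

Key-timestep trajectory:
   step    t(s)  obj.x    obj.z    obj.vx   obj.vz 
     55  0.2292   +0.116  +0.070  +0.461  -0.159
    111  0.4625   +0.278  +0.014  +0.931  -0.320
    167  0.6958   +0.550  -0.079  +1.400  -0.482


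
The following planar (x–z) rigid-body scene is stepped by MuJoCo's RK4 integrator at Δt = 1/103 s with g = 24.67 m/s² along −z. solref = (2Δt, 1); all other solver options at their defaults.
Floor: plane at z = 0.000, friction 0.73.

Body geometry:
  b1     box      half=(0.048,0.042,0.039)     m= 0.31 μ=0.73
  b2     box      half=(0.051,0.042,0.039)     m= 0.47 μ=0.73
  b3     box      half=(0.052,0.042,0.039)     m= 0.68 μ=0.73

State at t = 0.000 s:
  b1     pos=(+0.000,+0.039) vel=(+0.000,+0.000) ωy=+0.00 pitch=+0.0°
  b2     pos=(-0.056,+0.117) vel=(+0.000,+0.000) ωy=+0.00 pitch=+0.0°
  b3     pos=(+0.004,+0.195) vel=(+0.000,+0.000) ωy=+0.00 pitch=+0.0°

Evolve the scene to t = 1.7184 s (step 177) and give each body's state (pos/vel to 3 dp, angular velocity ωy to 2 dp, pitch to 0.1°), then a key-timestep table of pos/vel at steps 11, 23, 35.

State at t = 1.7184 s:
  b1     pos=(+0.000,+0.039) vel=(+0.000,+0.000) ωy=+0.00 pitch=+0.0°
  b2     pos=(-0.104,+0.051) vel=(+0.000,+0.000) ωy=+0.00 pitch=-90.0°
  b3     pos=(+0.124,+0.039) vel=(+0.000,+0.000) ωy=+0.00 pitch=+180.0°

Key-timestep trajectory:
   step    t(s)  b1.x    b1.z    b1.vx   b1.vz   b2.x    b2.z    b2.vx   b2.vz   b3.x    b3.z    b3.vx   b3.vz 
     11  0.1068   +0.000  +0.039  -0.001  +0.003   -0.057  +0.116  -0.023  +0.001   +0.023  +0.182  +0.376  -0.443
     23  0.2233   +0.000  +0.039  +0.000  +0.005   -0.078  +0.103  -0.414  -0.419   +0.099  +0.101  +0.904  -0.915
     35  0.3398   +0.000  +0.039  +0.000  +0.000   -0.107  +0.048  +0.145  +0.065   +0.123  +0.035  -0.004  +0.103


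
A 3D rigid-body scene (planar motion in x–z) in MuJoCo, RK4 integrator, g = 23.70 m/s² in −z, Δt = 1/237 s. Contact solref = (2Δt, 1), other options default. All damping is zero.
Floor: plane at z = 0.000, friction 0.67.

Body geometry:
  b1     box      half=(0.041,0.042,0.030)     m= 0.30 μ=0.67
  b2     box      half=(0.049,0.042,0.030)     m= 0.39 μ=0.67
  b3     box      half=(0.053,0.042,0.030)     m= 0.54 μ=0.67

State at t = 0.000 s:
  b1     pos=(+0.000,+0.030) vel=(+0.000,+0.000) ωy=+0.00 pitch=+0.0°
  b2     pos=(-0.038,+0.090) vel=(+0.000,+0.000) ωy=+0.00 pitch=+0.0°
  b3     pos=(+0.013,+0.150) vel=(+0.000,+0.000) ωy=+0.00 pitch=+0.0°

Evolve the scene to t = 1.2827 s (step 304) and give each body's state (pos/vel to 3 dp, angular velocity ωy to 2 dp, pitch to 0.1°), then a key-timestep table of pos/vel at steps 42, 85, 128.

State at t = 1.2827 s:
  b1     pos=(+0.000,+0.030) vel=(+0.000,+0.000) ωy=+0.00 pitch=+0.0°
  b2     pos=(-0.038,+0.090) vel=(+0.000,+0.000) ωy=+0.00 pitch=-0.1°
  b3     pos=(+0.136,+0.030) vel=(+0.000,+0.000) ωy=+0.00 pitch=+180.0°

Key-timestep trajectory:
   step    t(s)  b1.x    b1.z    b1.vx   b1.vz   b2.x    b2.z    b2.vx   b2.vz   b3.x    b3.z    b3.vx   b3.vz 
     42  0.1772   +0.000  +0.030  +0.000  +0.000   -0.038  +0.090  -0.002  +0.001   +0.034  +0.139  +0.319  -0.374
     85  0.3586   +0.000  +0.030  +0.000  +0.000   -0.038  +0.090  +0.000  +0.000   +0.136  +0.029  -0.021  +0.047
    128  0.5401   +0.000  +0.030  +0.000  +0.000   -0.038  +0.090  +0.000  +0.000   +0.136  +0.030  +0.000  +0.000


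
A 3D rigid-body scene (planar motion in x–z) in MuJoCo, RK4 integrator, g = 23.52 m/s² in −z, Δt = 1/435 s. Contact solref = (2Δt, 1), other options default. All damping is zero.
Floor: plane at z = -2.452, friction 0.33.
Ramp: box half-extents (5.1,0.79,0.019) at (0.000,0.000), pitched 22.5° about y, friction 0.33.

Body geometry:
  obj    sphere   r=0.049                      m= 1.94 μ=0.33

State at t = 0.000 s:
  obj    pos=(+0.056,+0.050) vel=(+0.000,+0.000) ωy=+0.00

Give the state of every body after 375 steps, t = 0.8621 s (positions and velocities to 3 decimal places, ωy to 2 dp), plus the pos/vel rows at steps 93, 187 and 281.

State at t = 0.8621 s:
  obj    pos=(+2.263,-0.864) vel=(+5.120,-2.121) ωy=+113.10

Key-timestep trajectory:
   step    t(s)  obj.x    obj.z    obj.vx   obj.vz 
     93  0.2138   +0.192  -0.006  +1.270  -0.526
    187  0.4299   +0.605  -0.177  +2.553  -1.058
    281  0.6460   +1.295  -0.463  +3.837  -1.589


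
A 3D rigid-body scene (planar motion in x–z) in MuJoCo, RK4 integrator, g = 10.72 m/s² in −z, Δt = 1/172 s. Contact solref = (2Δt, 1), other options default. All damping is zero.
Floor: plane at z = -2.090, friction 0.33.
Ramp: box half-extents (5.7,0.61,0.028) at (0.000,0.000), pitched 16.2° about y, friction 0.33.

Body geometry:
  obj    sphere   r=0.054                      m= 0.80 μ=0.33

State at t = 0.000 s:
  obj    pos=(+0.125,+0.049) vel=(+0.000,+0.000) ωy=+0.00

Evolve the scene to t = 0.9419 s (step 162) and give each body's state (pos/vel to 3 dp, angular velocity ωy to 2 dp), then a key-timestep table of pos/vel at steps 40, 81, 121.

State at t = 0.9419 s:
  obj    pos=(+1.035,-0.215) vel=(+1.932,-0.561) ωy=+37.25

Key-timestep trajectory:
   step    t(s)  obj.x    obj.z    obj.vx   obj.vz 
     40  0.2326   +0.181  +0.033  +0.477  -0.139
     81  0.4709   +0.353  -0.017  +0.966  -0.281
    121  0.7035   +0.633  -0.098  +1.443  -0.419


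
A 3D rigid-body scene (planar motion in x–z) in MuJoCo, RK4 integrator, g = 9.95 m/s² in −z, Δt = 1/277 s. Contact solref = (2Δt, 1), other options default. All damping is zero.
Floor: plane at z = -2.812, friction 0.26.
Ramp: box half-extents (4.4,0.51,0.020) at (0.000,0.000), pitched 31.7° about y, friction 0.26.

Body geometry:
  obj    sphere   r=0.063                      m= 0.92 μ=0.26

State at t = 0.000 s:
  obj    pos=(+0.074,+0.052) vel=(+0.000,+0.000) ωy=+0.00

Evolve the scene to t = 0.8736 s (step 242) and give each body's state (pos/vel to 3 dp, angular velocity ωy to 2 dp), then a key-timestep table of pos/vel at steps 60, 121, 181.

State at t = 0.8736 s:
  obj    pos=(+1.287,-0.697) vel=(+2.776,-1.715) ωy=+51.78

Key-timestep trajectory:
   step    t(s)  obj.x    obj.z    obj.vx   obj.vz 
     60  0.2166   +0.149  +0.006  +0.688  -0.425
    121  0.4368   +0.377  -0.135  +1.388  -0.857
    181  0.6534   +0.752  -0.367  +2.076  -1.282


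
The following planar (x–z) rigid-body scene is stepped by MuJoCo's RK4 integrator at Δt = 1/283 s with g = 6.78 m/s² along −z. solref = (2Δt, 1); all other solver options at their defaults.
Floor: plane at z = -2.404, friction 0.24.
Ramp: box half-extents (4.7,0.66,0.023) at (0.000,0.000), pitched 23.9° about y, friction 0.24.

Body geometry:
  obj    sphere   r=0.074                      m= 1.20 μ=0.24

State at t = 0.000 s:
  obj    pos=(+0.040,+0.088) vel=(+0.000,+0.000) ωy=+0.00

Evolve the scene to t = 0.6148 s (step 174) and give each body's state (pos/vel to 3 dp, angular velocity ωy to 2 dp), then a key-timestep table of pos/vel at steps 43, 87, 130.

State at t = 0.6148 s:
  obj    pos=(+0.379,-0.062) vel=(+1.103,-0.489) ωy=+16.30

Key-timestep trajectory:
   step    t(s)  obj.x    obj.z    obj.vx   obj.vz 
     43  0.1519   +0.061  +0.079  +0.273  -0.121
     87  0.3074   +0.125  +0.051  +0.552  -0.244
    130  0.4594   +0.229  +0.004  +0.824  -0.365


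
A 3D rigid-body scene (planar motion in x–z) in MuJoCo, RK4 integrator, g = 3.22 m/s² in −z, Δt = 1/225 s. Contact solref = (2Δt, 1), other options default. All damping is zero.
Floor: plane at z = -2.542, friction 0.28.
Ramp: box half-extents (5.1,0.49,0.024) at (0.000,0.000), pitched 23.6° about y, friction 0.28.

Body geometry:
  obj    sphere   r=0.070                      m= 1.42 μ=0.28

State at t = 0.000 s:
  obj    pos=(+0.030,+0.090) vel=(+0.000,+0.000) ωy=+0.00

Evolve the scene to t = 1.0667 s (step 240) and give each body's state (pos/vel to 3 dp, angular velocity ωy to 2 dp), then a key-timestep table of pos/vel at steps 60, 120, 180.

State at t = 1.0667 s:
  obj    pos=(+0.510,-0.120) vel=(+0.900,-0.393) ωy=+14.03

Key-timestep trajectory:
   step    t(s)  obj.x    obj.z    obj.vx   obj.vz 
     60  0.2667   +0.060  +0.076  +0.225  -0.098
    120  0.5333   +0.150  +0.037  +0.450  -0.197
    180  0.8000   +0.300  -0.028  +0.675  -0.295


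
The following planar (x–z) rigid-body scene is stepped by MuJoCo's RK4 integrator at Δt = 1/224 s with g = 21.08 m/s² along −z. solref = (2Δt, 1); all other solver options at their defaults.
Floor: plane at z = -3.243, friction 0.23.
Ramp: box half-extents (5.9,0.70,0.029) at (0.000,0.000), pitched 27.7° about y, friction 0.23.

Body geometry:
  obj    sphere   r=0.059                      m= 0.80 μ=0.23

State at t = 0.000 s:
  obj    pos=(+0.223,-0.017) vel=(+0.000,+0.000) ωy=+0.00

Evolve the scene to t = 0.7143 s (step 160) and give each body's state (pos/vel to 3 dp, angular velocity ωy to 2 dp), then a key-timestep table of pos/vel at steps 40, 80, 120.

State at t = 0.7143 s:
  obj    pos=(+1.804,-0.848) vel=(+4.427,-2.324) ωy=+84.71

Key-timestep trajectory:
   step    t(s)  obj.x    obj.z    obj.vx   obj.vz 
     40  0.1786   +0.322  -0.070  +1.107  -0.581
     80  0.3571   +0.618  -0.225  +2.213  -1.162
    120  0.5357   +1.112  -0.485  +3.320  -1.743


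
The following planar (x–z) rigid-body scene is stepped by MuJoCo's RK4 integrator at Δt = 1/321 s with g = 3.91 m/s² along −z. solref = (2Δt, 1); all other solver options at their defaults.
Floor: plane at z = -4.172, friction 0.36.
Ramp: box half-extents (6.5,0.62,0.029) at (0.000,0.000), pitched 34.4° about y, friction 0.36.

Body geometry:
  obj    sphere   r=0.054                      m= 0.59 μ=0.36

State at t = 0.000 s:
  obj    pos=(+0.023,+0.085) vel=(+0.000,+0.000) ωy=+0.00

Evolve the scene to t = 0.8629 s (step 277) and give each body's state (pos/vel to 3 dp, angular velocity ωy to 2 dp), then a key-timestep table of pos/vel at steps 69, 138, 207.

State at t = 0.8629 s:
  obj    pos=(+0.508,-0.247) vel=(+1.124,-0.769) ωy=+25.21

Key-timestep trajectory:
   step    t(s)  obj.x    obj.z    obj.vx   obj.vz 
     69  0.2150   +0.053  +0.064  +0.280  -0.192
    138  0.4299   +0.143  +0.002  +0.560  -0.383
    207  0.6449   +0.294  -0.101  +0.840  -0.575


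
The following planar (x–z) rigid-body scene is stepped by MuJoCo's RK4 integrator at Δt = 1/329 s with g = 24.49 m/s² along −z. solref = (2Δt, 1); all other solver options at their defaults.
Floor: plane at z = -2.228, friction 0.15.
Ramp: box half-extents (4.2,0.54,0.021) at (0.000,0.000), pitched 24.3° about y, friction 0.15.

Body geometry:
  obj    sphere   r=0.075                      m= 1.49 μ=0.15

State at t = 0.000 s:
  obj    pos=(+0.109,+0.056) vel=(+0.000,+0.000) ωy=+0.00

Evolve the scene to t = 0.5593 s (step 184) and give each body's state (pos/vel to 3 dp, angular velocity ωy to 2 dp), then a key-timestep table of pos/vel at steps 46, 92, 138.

State at t = 0.5593 s:
  obj    pos=(+1.135,-0.407) vel=(+3.670,-1.657) ωy=+53.66

Key-timestep trajectory:
   step    t(s)  obj.x    obj.z    obj.vx   obj.vz 
     46  0.1398   +0.173  +0.027  +0.918  -0.414
     92  0.2796   +0.366  -0.060  +1.835  -0.829
    138  0.4195   +0.686  -0.205  +2.752  -1.243


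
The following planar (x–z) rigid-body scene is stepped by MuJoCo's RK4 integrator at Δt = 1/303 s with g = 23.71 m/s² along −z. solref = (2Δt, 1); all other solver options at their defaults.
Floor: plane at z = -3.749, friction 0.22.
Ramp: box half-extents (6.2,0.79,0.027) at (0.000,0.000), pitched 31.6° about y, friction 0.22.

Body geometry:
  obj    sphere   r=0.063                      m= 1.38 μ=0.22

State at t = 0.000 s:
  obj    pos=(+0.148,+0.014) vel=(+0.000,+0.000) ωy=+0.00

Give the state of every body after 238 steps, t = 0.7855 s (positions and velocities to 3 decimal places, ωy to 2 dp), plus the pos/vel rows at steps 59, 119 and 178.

State at t = 0.7855 s:
  obj    pos=(+2.480,-1.420) vel=(+5.937,-3.653) ωy=+110.61

Key-timestep trajectory:
   step    t(s)  obj.x    obj.z    obj.vx   obj.vz 
     59  0.1947   +0.292  -0.074  +1.472  -0.906
    119  0.3927   +0.731  -0.344  +2.969  -1.826
    178  0.5875   +1.453  -0.788  +4.441  -2.732


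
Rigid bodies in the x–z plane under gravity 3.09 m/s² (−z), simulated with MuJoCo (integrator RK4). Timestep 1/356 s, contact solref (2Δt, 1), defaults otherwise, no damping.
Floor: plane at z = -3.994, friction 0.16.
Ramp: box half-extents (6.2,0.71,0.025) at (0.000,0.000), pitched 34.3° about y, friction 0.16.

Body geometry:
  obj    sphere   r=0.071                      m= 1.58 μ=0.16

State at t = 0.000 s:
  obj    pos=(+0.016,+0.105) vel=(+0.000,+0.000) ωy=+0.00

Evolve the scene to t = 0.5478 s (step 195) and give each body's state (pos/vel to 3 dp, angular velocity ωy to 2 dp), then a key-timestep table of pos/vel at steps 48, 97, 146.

State at t = 0.5478 s:
  obj    pos=(+0.182,-0.008) vel=(+0.602,-0.418) ωy=+7.77

Key-timestep trajectory:
   step    t(s)  obj.x    obj.z    obj.vx   obj.vz 
     48  0.1348   +0.026  +0.098  +0.150  -0.102
     97  0.2725   +0.057  +0.077  +0.302  -0.205
    146  0.4101   +0.109  +0.042  +0.457  -0.302


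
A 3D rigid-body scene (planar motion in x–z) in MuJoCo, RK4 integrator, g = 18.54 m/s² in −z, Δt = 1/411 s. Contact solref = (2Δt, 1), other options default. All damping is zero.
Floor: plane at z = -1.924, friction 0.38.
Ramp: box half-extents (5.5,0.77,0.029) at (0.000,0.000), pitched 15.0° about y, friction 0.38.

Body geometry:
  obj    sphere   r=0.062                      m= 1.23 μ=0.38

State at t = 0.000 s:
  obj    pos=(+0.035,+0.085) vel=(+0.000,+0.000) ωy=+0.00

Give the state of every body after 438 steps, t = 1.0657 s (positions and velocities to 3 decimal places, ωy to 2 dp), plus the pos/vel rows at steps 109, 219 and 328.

State at t = 1.0657 s:
  obj    pos=(+1.915,-0.419) vel=(+3.528,-0.945) ωy=+58.91

Key-timestep trajectory:
   step    t(s)  obj.x    obj.z    obj.vx   obj.vz 
    109  0.2652   +0.151  +0.054  +0.878  -0.235
    219  0.5328   +0.505  -0.041  +1.764  -0.473
    328  0.7981   +1.089  -0.198  +2.642  -0.708


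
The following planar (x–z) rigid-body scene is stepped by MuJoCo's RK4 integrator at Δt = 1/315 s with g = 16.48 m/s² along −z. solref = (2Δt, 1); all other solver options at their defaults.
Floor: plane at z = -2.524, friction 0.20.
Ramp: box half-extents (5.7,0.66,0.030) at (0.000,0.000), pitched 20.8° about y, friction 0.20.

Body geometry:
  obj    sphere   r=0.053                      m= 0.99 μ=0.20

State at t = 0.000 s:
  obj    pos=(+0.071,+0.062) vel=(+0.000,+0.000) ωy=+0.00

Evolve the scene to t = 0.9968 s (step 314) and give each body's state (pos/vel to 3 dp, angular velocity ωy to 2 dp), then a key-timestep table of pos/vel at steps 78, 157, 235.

State at t = 0.9968 s:
  obj    pos=(+2.013,-0.676) vel=(+3.895,-1.480) ωy=+78.61

Key-timestep trajectory:
   step    t(s)  obj.x    obj.z    obj.vx   obj.vz 
     78  0.2476   +0.191  +0.016  +0.968  -0.368
    157  0.4984   +0.556  -0.123  +1.948  -0.740
    235  0.7460   +1.159  -0.351  +2.915  -1.107


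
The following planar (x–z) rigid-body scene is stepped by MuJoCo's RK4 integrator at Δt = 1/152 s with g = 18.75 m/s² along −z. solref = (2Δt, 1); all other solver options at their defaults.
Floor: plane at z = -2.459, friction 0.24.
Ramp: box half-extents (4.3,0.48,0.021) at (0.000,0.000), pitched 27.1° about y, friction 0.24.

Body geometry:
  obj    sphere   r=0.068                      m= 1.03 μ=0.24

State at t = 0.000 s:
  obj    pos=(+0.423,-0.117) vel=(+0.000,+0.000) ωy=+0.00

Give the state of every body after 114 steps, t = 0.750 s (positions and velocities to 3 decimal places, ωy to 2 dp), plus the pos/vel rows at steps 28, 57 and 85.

State at t = 0.750 s:
  obj    pos=(+1.951,-0.898) vel=(+4.074,-2.085) ωy=+67.26

Key-timestep trajectory:
   step    t(s)  obj.x    obj.z    obj.vx   obj.vz 
     28  0.1842   +0.515  -0.164  +1.001  -0.512
     57  0.3750   +0.805  -0.312  +2.037  -1.042
     85  0.5592   +1.273  -0.551  +3.038  -1.554


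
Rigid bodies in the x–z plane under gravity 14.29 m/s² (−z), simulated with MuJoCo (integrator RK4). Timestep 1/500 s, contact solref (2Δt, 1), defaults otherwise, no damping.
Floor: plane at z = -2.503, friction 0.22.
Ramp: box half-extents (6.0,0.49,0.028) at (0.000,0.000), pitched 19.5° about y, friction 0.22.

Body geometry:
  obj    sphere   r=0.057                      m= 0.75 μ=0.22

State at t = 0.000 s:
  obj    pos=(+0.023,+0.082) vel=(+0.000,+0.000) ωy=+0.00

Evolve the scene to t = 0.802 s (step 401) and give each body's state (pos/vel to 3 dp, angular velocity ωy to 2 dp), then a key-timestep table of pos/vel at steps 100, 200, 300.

State at t = 0.802 s:
  obj    pos=(+1.056,-0.284) vel=(+2.576,-0.912) ωy=+47.94

Key-timestep trajectory:
   step    t(s)  obj.x    obj.z    obj.vx   obj.vz 
    100  0.2000   +0.087  +0.059  +0.642  -0.227
    200  0.4000   +0.280  -0.009  +1.285  -0.455
    300  0.6000   +0.601  -0.123  +1.927  -0.682


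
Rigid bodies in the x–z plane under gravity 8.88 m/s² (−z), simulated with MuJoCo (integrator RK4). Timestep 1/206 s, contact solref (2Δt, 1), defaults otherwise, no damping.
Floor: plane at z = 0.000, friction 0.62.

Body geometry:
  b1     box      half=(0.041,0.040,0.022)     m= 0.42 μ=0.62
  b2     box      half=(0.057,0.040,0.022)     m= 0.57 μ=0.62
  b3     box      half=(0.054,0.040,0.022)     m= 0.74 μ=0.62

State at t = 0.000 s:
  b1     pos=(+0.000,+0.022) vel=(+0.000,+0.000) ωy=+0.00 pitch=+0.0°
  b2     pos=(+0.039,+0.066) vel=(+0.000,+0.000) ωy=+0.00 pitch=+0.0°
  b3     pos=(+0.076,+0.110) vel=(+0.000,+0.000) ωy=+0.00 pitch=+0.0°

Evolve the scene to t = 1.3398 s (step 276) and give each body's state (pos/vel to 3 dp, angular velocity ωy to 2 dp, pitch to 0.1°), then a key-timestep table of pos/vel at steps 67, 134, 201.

State at t = 1.3398 s:
  b1     pos=(+0.000,+0.022) vel=(+0.000,+0.000) ωy=+0.00 pitch=+0.0°
  b2     pos=(+0.096,+0.057) vel=(+0.000,+0.000) ωy=+0.00 pitch=+90.0°
  b3     pos=(+0.157,+0.054) vel=(+0.000,+0.000) ωy=+0.00 pitch=+90.0°

Key-timestep trajectory:
   step    t(s)  b1.x    b1.z    b1.vx   b1.vz   b2.x    b2.z    b2.vx   b2.vz   b3.x    b3.z    b3.vx   b3.vz 
     67  0.3252   +0.000  +0.022  +0.000  +0.000   +0.076  +0.061  +0.108  -0.005   +0.131  +0.058  +0.071  +0.004
    134  0.6505   +0.000  +0.022  +0.000  +0.000   +0.095  +0.057  -0.095  +0.039   +0.168  +0.057  -0.008  -0.002
    201  0.9757   +0.000  +0.022  +0.000  +0.000   +0.095  +0.057  -0.028  +0.010   +0.161  +0.055  +0.008  +0.005


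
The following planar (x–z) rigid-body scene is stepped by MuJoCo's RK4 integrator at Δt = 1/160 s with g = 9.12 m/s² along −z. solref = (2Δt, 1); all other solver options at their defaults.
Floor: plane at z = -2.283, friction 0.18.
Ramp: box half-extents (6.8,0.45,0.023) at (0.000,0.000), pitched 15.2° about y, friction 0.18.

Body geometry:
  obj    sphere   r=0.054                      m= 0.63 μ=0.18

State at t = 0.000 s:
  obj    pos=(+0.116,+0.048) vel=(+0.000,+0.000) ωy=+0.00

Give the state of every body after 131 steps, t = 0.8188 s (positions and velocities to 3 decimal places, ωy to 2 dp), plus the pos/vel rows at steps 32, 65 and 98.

State at t = 0.8188 s:
  obj    pos=(+0.669,-0.102) vel=(+1.350,-0.367) ωy=+25.89

Key-timestep trajectory:
   step    t(s)  obj.x    obj.z    obj.vx   obj.vz 
     32  0.2000   +0.149  +0.039  +0.330  -0.090
     65  0.4062   +0.252  +0.011  +0.670  -0.182
     98  0.6125   +0.425  -0.036  +1.010  -0.274


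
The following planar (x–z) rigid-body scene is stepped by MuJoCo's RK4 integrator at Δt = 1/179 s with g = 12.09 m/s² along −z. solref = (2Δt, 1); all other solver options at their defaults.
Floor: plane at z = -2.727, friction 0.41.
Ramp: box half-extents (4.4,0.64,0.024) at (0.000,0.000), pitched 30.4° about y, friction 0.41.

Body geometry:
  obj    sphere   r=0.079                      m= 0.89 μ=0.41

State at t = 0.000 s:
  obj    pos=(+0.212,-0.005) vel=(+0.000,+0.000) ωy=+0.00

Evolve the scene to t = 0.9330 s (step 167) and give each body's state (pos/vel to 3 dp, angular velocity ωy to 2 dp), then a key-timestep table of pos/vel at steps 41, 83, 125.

State at t = 0.9330 s:
  obj    pos=(+1.853,-0.967) vel=(+3.517,-2.063) ωy=+51.60

Key-timestep trajectory:
   step    t(s)  obj.x    obj.z    obj.vx   obj.vz 
     41  0.2291   +0.311  -0.063  +0.864  -0.507
     83  0.4637   +0.617  -0.243  +1.748  -1.025
    125  0.6983   +1.131  -0.544  +2.632  -1.544


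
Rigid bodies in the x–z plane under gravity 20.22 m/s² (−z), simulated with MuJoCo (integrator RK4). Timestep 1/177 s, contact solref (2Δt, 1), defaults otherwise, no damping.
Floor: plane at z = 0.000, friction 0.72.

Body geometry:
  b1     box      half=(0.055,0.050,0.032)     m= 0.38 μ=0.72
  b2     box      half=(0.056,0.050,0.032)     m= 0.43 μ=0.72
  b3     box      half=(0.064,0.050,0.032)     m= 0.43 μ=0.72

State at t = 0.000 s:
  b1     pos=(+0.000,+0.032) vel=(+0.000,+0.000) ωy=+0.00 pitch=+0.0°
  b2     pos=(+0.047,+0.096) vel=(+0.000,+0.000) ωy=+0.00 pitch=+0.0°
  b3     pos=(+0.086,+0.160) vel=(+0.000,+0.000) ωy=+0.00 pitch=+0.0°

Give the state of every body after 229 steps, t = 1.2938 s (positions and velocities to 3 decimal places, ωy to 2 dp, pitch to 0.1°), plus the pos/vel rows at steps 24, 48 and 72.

State at t = 1.2938 s:
  b1     pos=(+0.000,+0.032) vel=(+0.000,+0.000) ωy=+0.00 pitch=+0.0°
  b2     pos=(+0.096,+0.056) vel=(+0.000,+0.000) ωy=+0.00 pitch=+90.0°
  b3     pos=(+0.295,+0.032) vel=(+0.000,+0.000) ωy=+0.00 pitch=+180.0°

Key-timestep trajectory:
   step    t(s)  b1.x    b1.z    b1.vx   b1.vz   b2.x    b2.z    b2.vx   b2.vz   b3.x    b3.z    b3.vx   b3.vz 
     24  0.1356   +0.000  +0.032  -0.002  +0.000   +0.060  +0.096  +0.241  -0.031   +0.121  +0.140  +0.560  -0.482
     48  0.2712   +0.000  +0.032  +0.000  +0.000   +0.101  +0.057  +0.037  +0.107   +0.208  +0.067  +0.459  +0.222
     72  0.4068   +0.000  +0.032  +0.000  +0.000   +0.096  +0.056  -0.032  +0.001   +0.270  +0.058  +0.631  -0.433


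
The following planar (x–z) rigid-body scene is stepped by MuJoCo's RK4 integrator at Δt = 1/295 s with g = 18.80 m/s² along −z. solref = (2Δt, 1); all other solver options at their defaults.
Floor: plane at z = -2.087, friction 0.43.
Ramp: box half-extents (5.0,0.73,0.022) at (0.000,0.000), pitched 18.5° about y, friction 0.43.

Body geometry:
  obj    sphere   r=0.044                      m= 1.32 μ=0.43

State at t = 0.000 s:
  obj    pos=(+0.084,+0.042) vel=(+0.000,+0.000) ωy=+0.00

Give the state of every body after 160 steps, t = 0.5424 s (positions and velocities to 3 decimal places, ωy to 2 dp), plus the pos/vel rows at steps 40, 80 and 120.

State at t = 0.5424 s:
  obj    pos=(+0.678,-0.157) vel=(+2.192,-0.733) ωy=+52.51

Key-timestep trajectory:
   step    t(s)  obj.x    obj.z    obj.vx   obj.vz 
     40  0.1356   +0.121  +0.029  +0.548  -0.183
     80  0.2712   +0.233  -0.008  +1.096  -0.367
    120  0.4068   +0.418  -0.070  +1.644  -0.550


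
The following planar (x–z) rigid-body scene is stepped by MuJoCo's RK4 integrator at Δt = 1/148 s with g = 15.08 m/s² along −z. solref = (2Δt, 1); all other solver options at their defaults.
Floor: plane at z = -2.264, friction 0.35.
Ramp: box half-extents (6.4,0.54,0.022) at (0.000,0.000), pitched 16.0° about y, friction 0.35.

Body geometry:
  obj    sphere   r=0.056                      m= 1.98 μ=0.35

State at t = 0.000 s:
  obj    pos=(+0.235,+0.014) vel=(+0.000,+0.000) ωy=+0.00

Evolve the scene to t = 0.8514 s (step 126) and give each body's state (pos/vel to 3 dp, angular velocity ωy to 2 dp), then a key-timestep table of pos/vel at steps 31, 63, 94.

State at t = 0.8514 s:
  obj    pos=(+1.269,-0.283) vel=(+2.430,-0.697) ωy=+45.13

Key-timestep trajectory:
   step    t(s)  obj.x    obj.z    obj.vx   obj.vz 
     31  0.2095   +0.298  -0.004  +0.598  -0.171
     63  0.4257   +0.494  -0.060  +1.215  -0.348
     94  0.6351   +0.811  -0.151  +1.813  -0.520


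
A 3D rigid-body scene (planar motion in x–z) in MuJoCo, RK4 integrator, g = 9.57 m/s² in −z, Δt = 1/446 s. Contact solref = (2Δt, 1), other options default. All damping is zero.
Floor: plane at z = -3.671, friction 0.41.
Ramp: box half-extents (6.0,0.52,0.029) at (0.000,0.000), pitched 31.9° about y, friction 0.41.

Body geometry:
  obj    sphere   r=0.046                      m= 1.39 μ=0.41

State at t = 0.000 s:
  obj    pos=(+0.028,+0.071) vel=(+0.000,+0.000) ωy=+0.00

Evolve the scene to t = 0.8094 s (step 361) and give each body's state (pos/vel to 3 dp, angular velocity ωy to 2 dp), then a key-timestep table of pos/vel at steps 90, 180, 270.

State at t = 0.8094 s:
  obj    pos=(+1.033,-0.554) vel=(+2.482,-1.545) ωy=+63.56

Key-timestep trajectory:
   step    t(s)  obj.x    obj.z    obj.vx   obj.vz 
     90  0.2018   +0.090  +0.032  +0.619  -0.385
    180  0.4036   +0.278  -0.085  +1.238  -0.770
    270  0.6054   +0.590  -0.279  +1.857  -1.156


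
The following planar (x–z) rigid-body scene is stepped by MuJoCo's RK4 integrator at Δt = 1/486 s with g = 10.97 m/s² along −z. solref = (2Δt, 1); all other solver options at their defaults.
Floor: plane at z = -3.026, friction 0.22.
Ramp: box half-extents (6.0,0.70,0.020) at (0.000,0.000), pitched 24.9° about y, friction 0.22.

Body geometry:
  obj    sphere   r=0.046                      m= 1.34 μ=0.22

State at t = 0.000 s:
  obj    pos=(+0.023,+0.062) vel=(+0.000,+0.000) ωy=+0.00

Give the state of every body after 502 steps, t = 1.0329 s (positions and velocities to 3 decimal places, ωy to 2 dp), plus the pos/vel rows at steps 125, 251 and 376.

State at t = 1.0329 s:
  obj    pos=(+1.619,-0.679) vel=(+3.091,-1.435) ωy=+74.07

Key-timestep trajectory:
   step    t(s)  obj.x    obj.z    obj.vx   obj.vz 
    125  0.2572   +0.122  +0.016  +0.770  -0.357
    251  0.5165   +0.422  -0.123  +1.546  -0.717
    376  0.7737   +0.919  -0.354  +2.315  -1.075


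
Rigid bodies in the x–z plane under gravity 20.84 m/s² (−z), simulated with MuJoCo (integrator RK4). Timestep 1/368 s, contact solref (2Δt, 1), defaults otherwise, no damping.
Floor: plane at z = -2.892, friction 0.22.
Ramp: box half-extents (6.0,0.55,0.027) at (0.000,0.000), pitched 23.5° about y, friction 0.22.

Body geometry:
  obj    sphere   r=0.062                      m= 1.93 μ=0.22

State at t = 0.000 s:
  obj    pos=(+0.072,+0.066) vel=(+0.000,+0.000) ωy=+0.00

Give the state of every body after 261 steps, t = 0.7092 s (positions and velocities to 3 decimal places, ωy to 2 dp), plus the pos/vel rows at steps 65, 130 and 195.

State at t = 0.7092 s:
  obj    pos=(+1.441,-0.530) vel=(+3.861,-1.679) ωy=+67.89

Key-timestep trajectory:
   step    t(s)  obj.x    obj.z    obj.vx   obj.vz 
     65  0.1766   +0.157  +0.029  +0.962  -0.418
    130  0.3533   +0.412  -0.082  +1.923  -0.836
    195  0.5299   +0.836  -0.267  +2.885  -1.254


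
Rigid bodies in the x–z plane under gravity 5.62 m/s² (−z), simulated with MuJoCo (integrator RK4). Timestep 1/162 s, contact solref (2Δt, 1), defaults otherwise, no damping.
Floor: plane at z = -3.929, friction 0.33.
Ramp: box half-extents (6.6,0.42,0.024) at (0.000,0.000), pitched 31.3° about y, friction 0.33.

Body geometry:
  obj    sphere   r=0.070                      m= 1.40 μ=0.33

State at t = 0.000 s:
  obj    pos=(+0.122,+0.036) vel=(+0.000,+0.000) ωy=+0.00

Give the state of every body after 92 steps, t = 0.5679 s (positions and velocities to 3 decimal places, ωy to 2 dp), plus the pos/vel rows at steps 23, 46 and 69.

State at t = 0.5679 s:
  obj    pos=(+0.409,-0.139) vel=(+1.012,-0.615) ωy=+16.91

Key-timestep trajectory:
   step    t(s)  obj.x    obj.z    obj.vx   obj.vz 
     23  0.1420   +0.140  +0.025  +0.253  -0.154
     46  0.2840   +0.194  -0.008  +0.506  -0.308
     69  0.4259   +0.284  -0.062  +0.759  -0.462


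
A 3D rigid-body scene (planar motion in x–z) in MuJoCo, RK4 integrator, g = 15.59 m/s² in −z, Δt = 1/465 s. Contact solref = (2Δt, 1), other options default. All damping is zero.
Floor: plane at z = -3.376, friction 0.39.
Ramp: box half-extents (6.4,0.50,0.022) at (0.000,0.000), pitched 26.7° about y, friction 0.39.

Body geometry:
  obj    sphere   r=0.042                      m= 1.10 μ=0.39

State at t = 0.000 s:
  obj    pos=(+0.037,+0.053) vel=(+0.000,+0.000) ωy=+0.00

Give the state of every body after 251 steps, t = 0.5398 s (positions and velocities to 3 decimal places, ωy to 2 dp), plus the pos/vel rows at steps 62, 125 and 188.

State at t = 0.5398 s:
  obj    pos=(+0.688,-0.275) vel=(+2.413,-1.214) ωy=+64.30

Key-timestep trajectory:
   step    t(s)  obj.x    obj.z    obj.vx   obj.vz 
     62  0.1333   +0.077  +0.033  +0.596  -0.300
    125  0.2688   +0.199  -0.028  +1.202  -0.604
    188  0.4043   +0.402  -0.131  +1.807  -0.909


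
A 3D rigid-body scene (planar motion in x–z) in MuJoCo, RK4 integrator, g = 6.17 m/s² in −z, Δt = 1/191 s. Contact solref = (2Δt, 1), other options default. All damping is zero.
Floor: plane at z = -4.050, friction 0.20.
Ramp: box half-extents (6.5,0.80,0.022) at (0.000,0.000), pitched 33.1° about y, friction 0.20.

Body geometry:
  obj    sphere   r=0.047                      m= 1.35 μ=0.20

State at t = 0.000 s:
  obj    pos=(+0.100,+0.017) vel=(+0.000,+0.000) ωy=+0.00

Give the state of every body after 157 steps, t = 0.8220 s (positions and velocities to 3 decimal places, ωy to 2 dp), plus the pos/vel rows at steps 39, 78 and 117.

State at t = 0.8220 s:
  obj    pos=(+0.781,-0.427) vel=(+1.658,-1.081) ωy=+42.08

Key-timestep trajectory:
   step    t(s)  obj.x    obj.z    obj.vx   obj.vz 
     39  0.2042   +0.142  -0.010  +0.412  -0.269
     78  0.4084   +0.268  -0.093  +0.824  -0.537
    117  0.6126   +0.478  -0.230  +1.235  -0.805


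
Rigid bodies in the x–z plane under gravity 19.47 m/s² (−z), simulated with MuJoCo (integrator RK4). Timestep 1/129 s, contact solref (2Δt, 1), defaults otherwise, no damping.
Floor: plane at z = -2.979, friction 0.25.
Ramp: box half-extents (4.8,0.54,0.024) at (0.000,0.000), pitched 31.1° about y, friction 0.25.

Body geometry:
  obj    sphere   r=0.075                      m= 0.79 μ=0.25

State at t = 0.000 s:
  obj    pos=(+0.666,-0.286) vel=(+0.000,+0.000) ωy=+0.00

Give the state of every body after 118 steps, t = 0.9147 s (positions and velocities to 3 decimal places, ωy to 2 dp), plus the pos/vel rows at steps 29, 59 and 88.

State at t = 0.9147 s:
  obj    pos=(+3.240,-1.839) vel=(+5.627,-3.394) ωy=+87.58

Key-timestep trajectory:
   step    t(s)  obj.x    obj.z    obj.vx   obj.vz 
     29  0.2248   +0.822  -0.380  +1.383  -0.835
     59  0.4574   +1.310  -0.674  +2.814  -1.697
     88  0.6822   +2.098  -1.150  +4.197  -2.532


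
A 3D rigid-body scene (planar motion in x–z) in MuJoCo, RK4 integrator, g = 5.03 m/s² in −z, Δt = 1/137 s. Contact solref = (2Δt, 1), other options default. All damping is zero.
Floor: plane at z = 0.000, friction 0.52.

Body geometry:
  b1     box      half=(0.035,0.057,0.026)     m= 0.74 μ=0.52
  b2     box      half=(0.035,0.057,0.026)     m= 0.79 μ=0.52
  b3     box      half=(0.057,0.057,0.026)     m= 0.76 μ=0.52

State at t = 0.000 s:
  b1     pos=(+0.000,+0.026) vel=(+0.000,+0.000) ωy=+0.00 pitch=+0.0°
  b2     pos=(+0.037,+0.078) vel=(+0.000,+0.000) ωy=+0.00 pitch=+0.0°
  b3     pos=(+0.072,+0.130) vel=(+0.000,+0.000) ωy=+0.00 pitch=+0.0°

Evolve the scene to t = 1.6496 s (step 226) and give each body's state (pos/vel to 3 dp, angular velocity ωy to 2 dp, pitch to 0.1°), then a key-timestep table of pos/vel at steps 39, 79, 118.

State at t = 1.6496 s:
  b1     pos=(+0.000,+0.026) vel=(+0.000,+0.000) ωy=+0.00 pitch=+0.0°
  b2     pos=(+0.071,+0.035) vel=(+0.000,+0.000) ωy=+0.00 pitch=+90.0°
  b3     pos=(+0.249,+0.026) vel=(+0.000,+0.000) ωy=+0.00 pitch=+180.0°

Key-timestep trajectory:
   step    t(s)  b1.x    b1.z    b1.vx   b1.vz   b2.x    b2.z    b2.vx   b2.vz   b3.x    b3.z    b3.vx   b3.vz 
     39  0.2847   +0.000  +0.026  +0.000  +0.000   +0.060  +0.061  +0.155  -0.325   +0.128  +0.059  +0.284  -0.595
     79  0.5766   +0.000  +0.026  +0.000  +0.000   +0.071  +0.035  -0.003  +0.003   +0.182  +0.062  +0.091  +0.014
    118  0.8613   +0.000  +0.026  +0.000  +0.000   +0.071  +0.035  +0.000  +0.000   +0.208  +0.060  +0.151  -0.042


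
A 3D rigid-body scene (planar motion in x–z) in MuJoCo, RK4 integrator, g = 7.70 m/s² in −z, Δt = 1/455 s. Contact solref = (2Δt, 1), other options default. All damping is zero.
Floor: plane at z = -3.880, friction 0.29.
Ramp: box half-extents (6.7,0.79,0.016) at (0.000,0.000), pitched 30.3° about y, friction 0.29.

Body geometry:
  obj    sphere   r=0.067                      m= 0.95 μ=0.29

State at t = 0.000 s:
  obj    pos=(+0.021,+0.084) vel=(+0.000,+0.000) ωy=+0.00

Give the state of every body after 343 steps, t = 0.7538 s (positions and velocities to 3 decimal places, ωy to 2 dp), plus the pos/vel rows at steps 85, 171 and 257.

State at t = 0.7538 s:
  obj    pos=(+0.702,-0.314) vel=(+1.806,-1.055) ωy=+31.22

Key-timestep trajectory:
   step    t(s)  obj.x    obj.z    obj.vx   obj.vz 
     85  0.1868   +0.063  +0.059  +0.448  -0.262
    171  0.3758   +0.190  -0.015  +0.900  -0.526
    257  0.5648   +0.403  -0.139  +1.353  -0.791


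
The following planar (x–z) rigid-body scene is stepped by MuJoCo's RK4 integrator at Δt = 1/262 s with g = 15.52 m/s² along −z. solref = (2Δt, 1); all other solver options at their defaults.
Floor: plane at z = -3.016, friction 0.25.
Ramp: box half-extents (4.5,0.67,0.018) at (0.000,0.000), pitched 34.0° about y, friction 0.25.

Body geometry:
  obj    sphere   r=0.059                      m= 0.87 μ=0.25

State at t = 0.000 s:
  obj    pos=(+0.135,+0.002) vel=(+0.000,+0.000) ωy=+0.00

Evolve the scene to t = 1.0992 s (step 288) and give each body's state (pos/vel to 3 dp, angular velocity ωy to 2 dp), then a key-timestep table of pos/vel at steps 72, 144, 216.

State at t = 1.0992 s:
  obj    pos=(+3.240,-2.093) vel=(+5.650,-3.811) ωy=+115.47

Key-timestep trajectory:
   step    t(s)  obj.x    obj.z    obj.vx   obj.vz 
     72  0.2748   +0.329  -0.129  +1.413  -0.953
    144  0.5496   +0.911  -0.522  +2.825  -1.905
    216  0.8244   +1.882  -1.176  +4.237  -2.858


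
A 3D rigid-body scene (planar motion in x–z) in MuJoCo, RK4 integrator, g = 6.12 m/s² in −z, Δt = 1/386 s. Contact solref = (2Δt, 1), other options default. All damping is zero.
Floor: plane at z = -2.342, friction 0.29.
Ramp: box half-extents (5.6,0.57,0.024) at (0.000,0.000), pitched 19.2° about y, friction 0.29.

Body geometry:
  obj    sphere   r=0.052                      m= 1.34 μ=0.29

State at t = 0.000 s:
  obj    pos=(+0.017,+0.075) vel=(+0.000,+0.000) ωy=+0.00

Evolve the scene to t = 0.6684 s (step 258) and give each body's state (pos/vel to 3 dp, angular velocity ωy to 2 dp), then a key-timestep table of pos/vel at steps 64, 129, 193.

State at t = 0.6684 s:
  obj    pos=(+0.320,-0.031) vel=(+0.907,-0.316) ωy=+18.48

Key-timestep trajectory:
   step    t(s)  obj.x    obj.z    obj.vx   obj.vz 
     64  0.1658   +0.036  +0.068  +0.225  -0.078
    129  0.3342   +0.093  +0.048  +0.454  -0.158
    193  0.5000   +0.187  +0.015  +0.679  -0.236
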